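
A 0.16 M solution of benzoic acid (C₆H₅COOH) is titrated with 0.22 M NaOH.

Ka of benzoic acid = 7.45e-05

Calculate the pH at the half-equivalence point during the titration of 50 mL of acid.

At half-equivalence [HA] = [A⁻], so Henderson-Hasselbalch gives pH = pKa = -log(7.45e-05) = 4.13.

pH = pKa = 4.13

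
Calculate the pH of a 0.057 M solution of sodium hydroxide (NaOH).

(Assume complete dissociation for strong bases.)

[OH⁻] = 0.057 M for strong base. pOH = -log[OH⁻] = 1.24, pH = 14 - pOH

pH = 12.76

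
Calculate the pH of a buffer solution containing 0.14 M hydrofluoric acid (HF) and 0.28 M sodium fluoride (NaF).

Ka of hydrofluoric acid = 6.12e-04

pKa = -log(6.12e-04) = 3.21. pH = pKa + log([A⁻]/[HA]) = 3.21 + log(0.28/0.14)

pH = 3.51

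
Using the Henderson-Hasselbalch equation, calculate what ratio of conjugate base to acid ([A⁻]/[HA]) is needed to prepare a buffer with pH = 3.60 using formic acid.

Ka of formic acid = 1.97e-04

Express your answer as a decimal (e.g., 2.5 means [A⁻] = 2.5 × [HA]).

pKa = -log(1.97e-04) = 3.7055. pH = pKa + log([A⁻]/[HA]), so log([A⁻]/[HA]) = pH − pKa = 3.60 − 3.7055 = -0.1055. [A⁻]/[HA] = 10^(-0.1055) = 0.784

[A⁻]/[HA] = 0.784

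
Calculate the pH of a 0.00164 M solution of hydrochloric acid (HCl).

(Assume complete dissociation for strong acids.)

[H⁺] = 0.00164 M for strong acid. pH = -log[H⁺] = -log(0.00164)

pH = 2.79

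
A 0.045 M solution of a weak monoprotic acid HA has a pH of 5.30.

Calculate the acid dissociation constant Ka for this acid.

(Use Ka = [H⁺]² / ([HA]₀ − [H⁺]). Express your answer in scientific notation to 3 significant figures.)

[H⁺] = 10^(−pH) = 10^(−5.30) = 5.012e-06 M. For HA ⇌ H⁺ + A⁻, Ka = [H⁺][A⁻]/[HA] = [H⁺]² / ([HA]₀ − [H⁺]) = (5.012e-06)² / (0.045 − 5.012e-06) = 5.58e-10.

K_a = 5.58e-10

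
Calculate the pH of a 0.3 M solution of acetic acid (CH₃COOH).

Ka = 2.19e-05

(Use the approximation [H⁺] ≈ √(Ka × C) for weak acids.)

[H⁺] = √(Ka × C) = √(2.19e-05 × 0.3) = 2.5632e-03. pH = -log(2.5632e-03)

pH = 2.59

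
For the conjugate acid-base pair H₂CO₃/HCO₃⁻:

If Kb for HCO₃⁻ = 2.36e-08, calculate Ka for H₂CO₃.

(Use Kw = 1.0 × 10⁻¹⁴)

For a conjugate pair Ka × Kb = Kw, so Ka = Kw/Kb = 1.0 × 10⁻¹⁴ / 2.36e-08 = 4.24e-07.

K_a = 4.24e-07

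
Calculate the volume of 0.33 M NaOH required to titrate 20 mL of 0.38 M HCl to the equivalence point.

At equivalence: moles acid = moles base. moles HCl = 0.38 × 20/1000 = 0.0076 mol. V_base = moles / 0.33 × 1000 = 23.0 mL.

V_{base} = 23.0 mL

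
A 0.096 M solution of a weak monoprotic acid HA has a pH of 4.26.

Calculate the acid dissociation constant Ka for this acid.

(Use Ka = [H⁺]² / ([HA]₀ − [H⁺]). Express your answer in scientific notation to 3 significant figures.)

[H⁺] = 10^(−pH) = 10^(−4.26) = 5.495e-05 M. For HA ⇌ H⁺ + A⁻, Ka = [H⁺][A⁻]/[HA] = [H⁺]² / ([HA]₀ − [H⁺]) = (5.495e-05)² / (0.096 − 5.495e-05) = 3.15e-08.

K_a = 3.15e-08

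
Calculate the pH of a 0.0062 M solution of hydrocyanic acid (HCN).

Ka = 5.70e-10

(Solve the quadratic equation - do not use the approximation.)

x² + Ka×x - Ka×C = 0. Using quadratic formula: [H⁺] = 1.8796e-06

pH = 5.73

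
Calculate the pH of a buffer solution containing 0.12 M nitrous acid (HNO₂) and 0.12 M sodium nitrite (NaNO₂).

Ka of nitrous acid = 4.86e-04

pKa = -log(4.86e-04) = 3.31. pH = pKa + log([A⁻]/[HA]) = 3.31 + log(0.12/0.12)

pH = 3.31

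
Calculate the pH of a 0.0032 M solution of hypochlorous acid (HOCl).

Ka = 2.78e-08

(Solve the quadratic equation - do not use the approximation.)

x² + Ka×x - Ka×C = 0. Using quadratic formula: [H⁺] = 9.4180e-06

pH = 5.03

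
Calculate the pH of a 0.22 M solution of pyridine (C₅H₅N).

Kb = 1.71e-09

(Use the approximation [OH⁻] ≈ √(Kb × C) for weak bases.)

[OH⁻] = √(Kb × C) = √(1.71e-09 × 0.22) = 1.9396e-05. pOH = 4.71, pH = 14 - pOH

pH = 9.29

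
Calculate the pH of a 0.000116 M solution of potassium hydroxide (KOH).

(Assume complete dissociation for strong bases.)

[OH⁻] = 0.000116 M for strong base. pOH = -log[OH⁻] = 3.94, pH = 14 - pOH

pH = 10.06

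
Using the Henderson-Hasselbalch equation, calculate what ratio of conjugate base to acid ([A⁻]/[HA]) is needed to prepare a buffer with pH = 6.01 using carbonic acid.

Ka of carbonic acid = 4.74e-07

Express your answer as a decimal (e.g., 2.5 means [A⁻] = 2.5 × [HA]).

pKa = -log(4.74e-07) = 6.3242. pH = pKa + log([A⁻]/[HA]), so log([A⁻]/[HA]) = pH − pKa = 6.01 − 6.3242 = -0.3142. [A⁻]/[HA] = 10^(-0.3142) = 0.485

[A⁻]/[HA] = 0.485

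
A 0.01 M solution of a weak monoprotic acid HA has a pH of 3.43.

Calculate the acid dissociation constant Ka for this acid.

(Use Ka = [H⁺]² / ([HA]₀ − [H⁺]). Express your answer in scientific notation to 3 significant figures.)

[H⁺] = 10^(−pH) = 10^(−3.43) = 3.715e-04 M. For HA ⇌ H⁺ + A⁻, Ka = [H⁺][A⁻]/[HA] = [H⁺]² / ([HA]₀ − [H⁺]) = (3.715e-04)² / (0.01 − 3.715e-04) = 1.43e-05.

K_a = 1.43e-05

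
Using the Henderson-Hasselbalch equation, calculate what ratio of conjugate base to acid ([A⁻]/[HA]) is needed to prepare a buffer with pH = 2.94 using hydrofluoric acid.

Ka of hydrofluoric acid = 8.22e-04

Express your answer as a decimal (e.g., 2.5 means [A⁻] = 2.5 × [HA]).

pKa = -log(8.22e-04) = 3.0851. pH = pKa + log([A⁻]/[HA]), so log([A⁻]/[HA]) = pH − pKa = 2.94 − 3.0851 = -0.1451. [A⁻]/[HA] = 10^(-0.1451) = 0.716

[A⁻]/[HA] = 0.716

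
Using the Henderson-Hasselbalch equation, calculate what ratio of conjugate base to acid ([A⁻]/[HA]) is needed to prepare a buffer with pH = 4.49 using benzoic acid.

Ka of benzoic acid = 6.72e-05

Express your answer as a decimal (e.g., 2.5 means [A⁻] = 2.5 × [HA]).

pKa = -log(6.72e-05) = 4.1726. pH = pKa + log([A⁻]/[HA]), so log([A⁻]/[HA]) = pH − pKa = 4.49 − 4.1726 = 0.3174. [A⁻]/[HA] = 10^(0.3174) = 2.08

[A⁻]/[HA] = 2.08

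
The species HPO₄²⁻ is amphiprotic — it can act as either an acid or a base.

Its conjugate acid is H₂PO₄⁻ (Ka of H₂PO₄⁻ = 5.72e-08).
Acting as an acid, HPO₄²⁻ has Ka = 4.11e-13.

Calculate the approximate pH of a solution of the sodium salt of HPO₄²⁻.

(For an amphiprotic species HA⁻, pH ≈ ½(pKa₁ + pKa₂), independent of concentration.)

pKa₁ = -log(5.72e-08) = 7.24; pKa₂ = -log(4.11e-13) = 12.39. For an amphiprotic species, pH ≈ ½(pKa₁ + pKa₂) = ½(7.24 + 12.39) = 9.81.

pH = 9.81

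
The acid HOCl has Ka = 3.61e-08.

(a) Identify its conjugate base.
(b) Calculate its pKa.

(a) The conjugate base is formed by removing one H⁺ from HOCl, giving OCl⁻. (b) pKa = -log(Ka) = -log(3.61e-08) = 7.44.

Conjugate base: OCl⁻; pK_a = 7.44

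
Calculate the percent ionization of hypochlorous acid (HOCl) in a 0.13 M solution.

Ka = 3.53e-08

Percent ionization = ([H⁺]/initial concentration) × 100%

Using Ka equilibrium: x² + Ka×x - Ka×C = 0. Solving: [H⁺] = 6.7725e-05. Percent = (6.7725e-05/0.13) × 100

Percent ionization = 0.0521%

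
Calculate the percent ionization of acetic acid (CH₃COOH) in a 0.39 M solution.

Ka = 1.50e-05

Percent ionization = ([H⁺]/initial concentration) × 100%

Using Ka equilibrium: x² + Ka×x - Ka×C = 0. Solving: [H⁺] = 2.4112e-03. Percent = (2.4112e-03/0.39) × 100

Percent ionization = 0.618%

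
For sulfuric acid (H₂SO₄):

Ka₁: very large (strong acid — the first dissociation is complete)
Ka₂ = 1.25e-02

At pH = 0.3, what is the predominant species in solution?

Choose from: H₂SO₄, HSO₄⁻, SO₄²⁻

The first dissociation is complete, so H₂SO₄ itself is never the predominant species in water; pKa₂ = -log(1.25e-02) = 1.90. For a polyprotic acid the predominant species crosses at each pKa: below pKa_n the protonated form dominates, above it the deprotonated form does. At pH = 0.3, the predominant species is HSO₄⁻.

HSO₄⁻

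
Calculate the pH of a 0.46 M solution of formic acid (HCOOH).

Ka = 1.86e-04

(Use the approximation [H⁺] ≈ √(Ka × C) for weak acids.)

[H⁺] = √(Ka × C) = √(1.86e-04 × 0.46) = 9.2499e-03. pH = -log(9.2499e-03)

pH = 2.03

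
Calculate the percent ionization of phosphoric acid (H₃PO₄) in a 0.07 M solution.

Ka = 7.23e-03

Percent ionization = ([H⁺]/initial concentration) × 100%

Using Ka equilibrium: x² + Ka×x - Ka×C = 0. Solving: [H⁺] = 1.9170e-02. Percent = (1.9170e-02/0.07) × 100

Percent ionization = 27.4%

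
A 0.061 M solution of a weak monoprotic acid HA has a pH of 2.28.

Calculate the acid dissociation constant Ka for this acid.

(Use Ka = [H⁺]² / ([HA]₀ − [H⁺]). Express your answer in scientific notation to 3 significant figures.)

[H⁺] = 10^(−pH) = 10^(−2.28) = 5.248e-03 M. For HA ⇌ H⁺ + A⁻, Ka = [H⁺][A⁻]/[HA] = [H⁺]² / ([HA]₀ − [H⁺]) = (5.248e-03)² / (0.061 − 5.248e-03) = 4.94e-04.

K_a = 4.94e-04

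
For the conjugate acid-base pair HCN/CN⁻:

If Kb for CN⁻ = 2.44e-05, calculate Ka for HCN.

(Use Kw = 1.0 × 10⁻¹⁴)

For a conjugate pair Ka × Kb = Kw, so Ka = Kw/Kb = 1.0 × 10⁻¹⁴ / 2.44e-05 = 4.10e-10.

K_a = 4.10e-10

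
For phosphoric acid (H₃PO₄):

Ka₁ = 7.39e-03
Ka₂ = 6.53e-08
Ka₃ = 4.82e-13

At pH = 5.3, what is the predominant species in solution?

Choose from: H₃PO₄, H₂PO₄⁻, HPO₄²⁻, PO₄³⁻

pKa₁ = 2.13, pKa₂ = 7.19, pKa₃ = 12.32. For a polyprotic acid the predominant species crosses at each pKa: below pKa_n the protonated form dominates, above it the deprotonated form does. At pH = 5.3, the predominant species is H₂PO₄⁻.

H₂PO₄⁻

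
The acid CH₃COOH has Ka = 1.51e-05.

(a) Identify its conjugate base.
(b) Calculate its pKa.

(a) The conjugate base is formed by removing one H⁺ from CH₃COOH, giving CH₃COO⁻. (b) pKa = -log(Ka) = -log(1.51e-05) = 4.82.

Conjugate base: CH₃COO⁻; pK_a = 4.82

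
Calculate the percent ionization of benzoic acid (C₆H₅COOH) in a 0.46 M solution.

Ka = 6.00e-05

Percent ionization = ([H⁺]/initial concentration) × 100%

Using Ka equilibrium: x² + Ka×x - Ka×C = 0. Solving: [H⁺] = 5.2237e-03. Percent = (5.2237e-03/0.46) × 100

Percent ionization = 1.14%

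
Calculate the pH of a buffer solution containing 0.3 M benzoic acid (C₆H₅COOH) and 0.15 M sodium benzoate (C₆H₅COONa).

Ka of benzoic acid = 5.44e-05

pKa = -log(5.44e-05) = 4.26. pH = pKa + log([A⁻]/[HA]) = 4.26 + log(0.15/0.3)

pH = 3.96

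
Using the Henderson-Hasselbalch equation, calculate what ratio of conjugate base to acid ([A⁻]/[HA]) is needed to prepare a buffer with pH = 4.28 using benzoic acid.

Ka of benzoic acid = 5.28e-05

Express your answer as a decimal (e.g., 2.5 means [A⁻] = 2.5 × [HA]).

pKa = -log(5.28e-05) = 4.2774. pH = pKa + log([A⁻]/[HA]), so log([A⁻]/[HA]) = pH − pKa = 4.28 − 4.2774 = 0.0026. [A⁻]/[HA] = 10^(0.0026) = 1.01

[A⁻]/[HA] = 1.01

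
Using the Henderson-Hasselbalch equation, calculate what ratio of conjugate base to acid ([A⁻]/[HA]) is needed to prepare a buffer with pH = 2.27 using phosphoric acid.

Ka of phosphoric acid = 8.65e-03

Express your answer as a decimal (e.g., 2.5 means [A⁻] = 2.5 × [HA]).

pKa = -log(8.65e-03) = 2.0630. pH = pKa + log([A⁻]/[HA]), so log([A⁻]/[HA]) = pH − pKa = 2.27 − 2.0630 = 0.2070. [A⁻]/[HA] = 10^(0.2070) = 1.61

[A⁻]/[HA] = 1.61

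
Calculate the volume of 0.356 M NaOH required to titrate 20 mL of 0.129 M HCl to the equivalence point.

At equivalence: moles acid = moles base. moles HCl = 0.129 × 20/1000 = 0.00258 mol. V_base = moles / 0.356 × 1000 = 7.2 mL.

V_{base} = 7.2 mL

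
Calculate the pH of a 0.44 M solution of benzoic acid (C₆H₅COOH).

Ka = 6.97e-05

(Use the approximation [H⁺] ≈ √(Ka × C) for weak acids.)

[H⁺] = √(Ka × C) = √(6.97e-05 × 0.44) = 5.5379e-03. pH = -log(5.5379e-03)

pH = 2.26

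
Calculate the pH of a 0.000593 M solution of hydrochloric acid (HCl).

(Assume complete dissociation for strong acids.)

[H⁺] = 0.000593 M for strong acid. pH = -log[H⁺] = -log(0.000593)

pH = 3.23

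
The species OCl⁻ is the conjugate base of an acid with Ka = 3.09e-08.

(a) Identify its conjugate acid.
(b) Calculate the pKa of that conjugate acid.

(a) The conjugate acid is formed by adding one H⁺ to OCl⁻, giving HOCl. (b) pKa = -log(Ka) = -log(3.09e-08) = 7.51.

Conjugate acid: HOCl; pK_a = 7.51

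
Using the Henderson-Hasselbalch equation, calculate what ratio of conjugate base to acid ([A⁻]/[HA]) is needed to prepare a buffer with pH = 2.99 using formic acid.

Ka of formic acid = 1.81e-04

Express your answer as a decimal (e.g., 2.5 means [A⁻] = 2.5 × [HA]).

pKa = -log(1.81e-04) = 3.7423. pH = pKa + log([A⁻]/[HA]), so log([A⁻]/[HA]) = pH − pKa = 2.99 − 3.7423 = -0.7523. [A⁻]/[HA] = 10^(-0.7523) = 0.177

[A⁻]/[HA] = 0.177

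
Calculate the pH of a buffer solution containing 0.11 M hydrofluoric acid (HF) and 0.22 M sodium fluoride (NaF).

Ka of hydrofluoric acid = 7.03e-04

pKa = -log(7.03e-04) = 3.15. pH = pKa + log([A⁻]/[HA]) = 3.15 + log(0.22/0.11)

pH = 3.45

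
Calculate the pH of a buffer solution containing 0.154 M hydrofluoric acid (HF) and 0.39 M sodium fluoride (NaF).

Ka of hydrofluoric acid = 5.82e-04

pKa = -log(5.82e-04) = 3.24. pH = pKa + log([A⁻]/[HA]) = 3.24 + log(0.39/0.154)

pH = 3.64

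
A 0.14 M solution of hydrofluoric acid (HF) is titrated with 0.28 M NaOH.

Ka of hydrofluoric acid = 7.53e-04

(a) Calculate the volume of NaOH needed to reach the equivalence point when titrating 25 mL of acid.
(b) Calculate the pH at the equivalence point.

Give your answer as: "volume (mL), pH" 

moles acid = 0.14 × 25/1000 = 0.0035 mol; V_base = moles/0.28 × 1000 = 12.5 mL. At equivalence only the conjugate base is present: [A⁻] = 0.0035/0.037 = 9.3333e-02 M. Kb = Kw/Ka = 1.33e-11; [OH⁻] = √(Kb × [A⁻]) = 1.1133e-06; pOH = 5.95; pH = 14 - pOH = 8.05.

V = 12.5 mL, pH = 8.05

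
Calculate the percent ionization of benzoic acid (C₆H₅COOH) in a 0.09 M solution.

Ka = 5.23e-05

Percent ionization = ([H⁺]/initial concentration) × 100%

Using Ka equilibrium: x² + Ka×x - Ka×C = 0. Solving: [H⁺] = 2.1436e-03. Percent = (2.1436e-03/0.09) × 100

Percent ionization = 2.38%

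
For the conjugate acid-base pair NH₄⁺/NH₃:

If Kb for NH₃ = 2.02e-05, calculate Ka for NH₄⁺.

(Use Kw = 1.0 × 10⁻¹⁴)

For a conjugate pair Ka × Kb = Kw, so Ka = Kw/Kb = 1.0 × 10⁻¹⁴ / 2.02e-05 = 4.95e-10.

K_a = 4.95e-10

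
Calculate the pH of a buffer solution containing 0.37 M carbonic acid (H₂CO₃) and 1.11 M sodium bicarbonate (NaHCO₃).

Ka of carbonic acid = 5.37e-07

pKa = -log(5.37e-07) = 6.27. pH = pKa + log([A⁻]/[HA]) = 6.27 + log(1.11/0.37)

pH = 6.75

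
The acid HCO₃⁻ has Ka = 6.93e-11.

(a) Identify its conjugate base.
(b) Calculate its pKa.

(a) The conjugate base is formed by removing one H⁺ from HCO₃⁻, giving CO₃²⁻. (b) pKa = -log(Ka) = -log(6.93e-11) = 10.16.

Conjugate base: CO₃²⁻; pK_a = 10.16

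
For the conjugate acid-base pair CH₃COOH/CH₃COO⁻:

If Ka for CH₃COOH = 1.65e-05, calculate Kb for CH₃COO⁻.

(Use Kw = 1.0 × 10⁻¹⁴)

For a conjugate pair Ka × Kb = Kw, so Kb = Kw/Ka = 1.0 × 10⁻¹⁴ / 1.65e-05 = 6.06e-10.

K_b = 6.06e-10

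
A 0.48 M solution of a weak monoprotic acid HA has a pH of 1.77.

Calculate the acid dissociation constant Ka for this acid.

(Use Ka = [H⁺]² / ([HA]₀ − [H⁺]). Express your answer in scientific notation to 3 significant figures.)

[H⁺] = 10^(−pH) = 10^(−1.77) = 1.698e-02 M. For HA ⇌ H⁺ + A⁻, Ka = [H⁺][A⁻]/[HA] = [H⁺]² / ([HA]₀ − [H⁺]) = (1.698e-02)² / (0.48 − 1.698e-02) = 6.23e-04.

K_a = 6.23e-04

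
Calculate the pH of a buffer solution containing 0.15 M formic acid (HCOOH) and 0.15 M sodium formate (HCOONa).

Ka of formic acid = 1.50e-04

pKa = -log(1.50e-04) = 3.82. pH = pKa + log([A⁻]/[HA]) = 3.82 + log(0.15/0.15)

pH = 3.82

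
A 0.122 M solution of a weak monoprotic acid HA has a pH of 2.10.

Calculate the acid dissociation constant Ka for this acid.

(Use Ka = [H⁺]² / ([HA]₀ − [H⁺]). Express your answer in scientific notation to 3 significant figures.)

[H⁺] = 10^(−pH) = 10^(−2.10) = 7.943e-03 M. For HA ⇌ H⁺ + A⁻, Ka = [H⁺][A⁻]/[HA] = [H⁺]² / ([HA]₀ − [H⁺]) = (7.943e-03)² / (0.122 − 7.943e-03) = 5.53e-04.

K_a = 5.53e-04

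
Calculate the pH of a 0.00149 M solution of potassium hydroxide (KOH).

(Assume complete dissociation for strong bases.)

[OH⁻] = 0.00149 M for strong base. pOH = -log[OH⁻] = 2.83, pH = 14 - pOH

pH = 11.17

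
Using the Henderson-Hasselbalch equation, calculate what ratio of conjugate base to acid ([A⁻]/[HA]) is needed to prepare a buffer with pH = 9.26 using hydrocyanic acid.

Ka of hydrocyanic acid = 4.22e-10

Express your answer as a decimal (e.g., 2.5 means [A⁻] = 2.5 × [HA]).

pKa = -log(4.22e-10) = 9.3747. pH = pKa + log([A⁻]/[HA]), so log([A⁻]/[HA]) = pH − pKa = 9.26 − 9.3747 = -0.1147. [A⁻]/[HA] = 10^(-0.1147) = 0.768

[A⁻]/[HA] = 0.768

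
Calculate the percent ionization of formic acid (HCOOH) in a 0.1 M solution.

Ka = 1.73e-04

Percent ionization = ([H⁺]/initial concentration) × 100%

Using Ka equilibrium: x² + Ka×x - Ka×C = 0. Solving: [H⁺] = 4.0737e-03. Percent = (4.0737e-03/0.1) × 100

Percent ionization = 4.07%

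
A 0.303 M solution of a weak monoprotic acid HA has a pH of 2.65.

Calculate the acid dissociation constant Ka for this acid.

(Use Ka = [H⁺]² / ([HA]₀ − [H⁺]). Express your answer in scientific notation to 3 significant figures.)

[H⁺] = 10^(−pH) = 10^(−2.65) = 2.239e-03 M. For HA ⇌ H⁺ + A⁻, Ka = [H⁺][A⁻]/[HA] = [H⁺]² / ([HA]₀ − [H⁺]) = (2.239e-03)² / (0.303 − 2.239e-03) = 1.67e-05.

K_a = 1.67e-05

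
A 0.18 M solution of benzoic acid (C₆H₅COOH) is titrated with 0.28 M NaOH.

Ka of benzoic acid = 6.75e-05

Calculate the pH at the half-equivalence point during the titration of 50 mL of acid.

At half-equivalence [HA] = [A⁻], so Henderson-Hasselbalch gives pH = pKa = -log(6.75e-05) = 4.17.

pH = pKa = 4.17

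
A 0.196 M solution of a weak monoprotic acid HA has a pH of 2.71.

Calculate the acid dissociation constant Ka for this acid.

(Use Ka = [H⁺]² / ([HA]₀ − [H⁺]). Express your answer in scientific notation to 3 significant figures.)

[H⁺] = 10^(−pH) = 10^(−2.71) = 1.950e-03 M. For HA ⇌ H⁺ + A⁻, Ka = [H⁺][A⁻]/[HA] = [H⁺]² / ([HA]₀ − [H⁺]) = (1.950e-03)² / (0.196 − 1.950e-03) = 1.96e-05.

K_a = 1.96e-05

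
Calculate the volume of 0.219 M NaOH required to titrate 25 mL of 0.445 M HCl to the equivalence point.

At equivalence: moles acid = moles base. moles HCl = 0.445 × 25/1000 = 0.01112 mol. V_base = moles / 0.219 × 1000 = 50.8 mL.

V_{base} = 50.8 mL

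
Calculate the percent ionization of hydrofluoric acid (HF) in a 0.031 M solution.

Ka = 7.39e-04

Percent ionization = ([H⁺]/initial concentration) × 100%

Using Ka equilibrium: x² + Ka×x - Ka×C = 0. Solving: [H⁺] = 4.4311e-03. Percent = (4.4311e-03/0.031) × 100

Percent ionization = 14.3%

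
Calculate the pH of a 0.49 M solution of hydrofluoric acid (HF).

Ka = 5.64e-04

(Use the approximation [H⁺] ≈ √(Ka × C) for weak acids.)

[H⁺] = √(Ka × C) = √(5.64e-04 × 0.49) = 1.6624e-02. pH = -log(1.6624e-02)

pH = 1.78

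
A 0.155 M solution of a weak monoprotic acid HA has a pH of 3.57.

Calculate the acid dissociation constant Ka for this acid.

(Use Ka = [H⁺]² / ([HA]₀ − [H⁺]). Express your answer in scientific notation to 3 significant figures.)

[H⁺] = 10^(−pH) = 10^(−3.57) = 2.692e-04 M. For HA ⇌ H⁺ + A⁻, Ka = [H⁺][A⁻]/[HA] = [H⁺]² / ([HA]₀ − [H⁺]) = (2.692e-04)² / (0.155 − 2.692e-04) = 4.68e-07.

K_a = 4.68e-07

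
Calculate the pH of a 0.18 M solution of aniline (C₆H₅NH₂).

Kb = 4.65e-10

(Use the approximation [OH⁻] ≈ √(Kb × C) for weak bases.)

[OH⁻] = √(Kb × C) = √(4.65e-10 × 0.18) = 9.1488e-06. pOH = 5.04, pH = 14 - pOH

pH = 8.96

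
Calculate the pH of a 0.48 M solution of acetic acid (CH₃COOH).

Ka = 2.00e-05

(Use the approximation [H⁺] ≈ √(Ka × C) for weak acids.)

[H⁺] = √(Ka × C) = √(2.00e-05 × 0.48) = 3.0984e-03. pH = -log(3.0984e-03)

pH = 2.51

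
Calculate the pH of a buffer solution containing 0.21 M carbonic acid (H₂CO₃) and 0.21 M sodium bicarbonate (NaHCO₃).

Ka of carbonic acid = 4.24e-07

pKa = -log(4.24e-07) = 6.37. pH = pKa + log([A⁻]/[HA]) = 6.37 + log(0.21/0.21)

pH = 6.37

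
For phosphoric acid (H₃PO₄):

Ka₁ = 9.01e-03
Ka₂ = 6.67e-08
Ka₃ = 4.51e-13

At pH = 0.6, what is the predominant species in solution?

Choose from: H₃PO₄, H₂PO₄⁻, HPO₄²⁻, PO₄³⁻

pKa₁ = 2.05, pKa₂ = 7.18, pKa₃ = 12.35. For a polyprotic acid the predominant species crosses at each pKa: below pKa_n the protonated form dominates, above it the deprotonated form does. At pH = 0.6, the predominant species is H₃PO₄.

H₃PO₄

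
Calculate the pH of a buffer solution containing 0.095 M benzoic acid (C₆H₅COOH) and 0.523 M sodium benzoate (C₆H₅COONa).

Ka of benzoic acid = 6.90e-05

pKa = -log(6.90e-05) = 4.16. pH = pKa + log([A⁻]/[HA]) = 4.16 + log(0.523/0.095)

pH = 4.90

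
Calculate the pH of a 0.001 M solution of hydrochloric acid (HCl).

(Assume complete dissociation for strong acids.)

[H⁺] = 0.001 M for strong acid. pH = -log[H⁺] = -log(0.001)

pH = 3.00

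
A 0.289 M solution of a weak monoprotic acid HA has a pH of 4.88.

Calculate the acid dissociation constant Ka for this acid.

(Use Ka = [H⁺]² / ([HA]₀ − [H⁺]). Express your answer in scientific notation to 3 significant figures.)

[H⁺] = 10^(−pH) = 10^(−4.88) = 1.318e-05 M. For HA ⇌ H⁺ + A⁻, Ka = [H⁺][A⁻]/[HA] = [H⁺]² / ([HA]₀ − [H⁺]) = (1.318e-05)² / (0.289 − 1.318e-05) = 6.01e-10.

K_a = 6.01e-10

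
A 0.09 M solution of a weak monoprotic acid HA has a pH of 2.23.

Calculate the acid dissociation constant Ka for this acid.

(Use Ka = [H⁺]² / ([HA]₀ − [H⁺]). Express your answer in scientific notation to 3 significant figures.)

[H⁺] = 10^(−pH) = 10^(−2.23) = 5.888e-03 M. For HA ⇌ H⁺ + A⁻, Ka = [H⁺][A⁻]/[HA] = [H⁺]² / ([HA]₀ − [H⁺]) = (5.888e-03)² / (0.09 − 5.888e-03) = 4.12e-04.

K_a = 4.12e-04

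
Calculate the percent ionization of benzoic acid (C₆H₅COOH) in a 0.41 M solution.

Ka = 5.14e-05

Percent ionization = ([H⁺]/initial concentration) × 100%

Using Ka equilibrium: x² + Ka×x - Ka×C = 0. Solving: [H⁺] = 4.5650e-03. Percent = (4.5650e-03/0.41) × 100

Percent ionization = 1.11%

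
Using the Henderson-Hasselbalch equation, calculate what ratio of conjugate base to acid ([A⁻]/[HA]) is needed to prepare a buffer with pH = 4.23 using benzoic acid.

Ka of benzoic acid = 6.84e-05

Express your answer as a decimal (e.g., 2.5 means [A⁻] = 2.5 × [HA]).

pKa = -log(6.84e-05) = 4.1649. pH = pKa + log([A⁻]/[HA]), so log([A⁻]/[HA]) = pH − pKa = 4.23 − 4.1649 = 0.0651. [A⁻]/[HA] = 10^(0.0651) = 1.16

[A⁻]/[HA] = 1.16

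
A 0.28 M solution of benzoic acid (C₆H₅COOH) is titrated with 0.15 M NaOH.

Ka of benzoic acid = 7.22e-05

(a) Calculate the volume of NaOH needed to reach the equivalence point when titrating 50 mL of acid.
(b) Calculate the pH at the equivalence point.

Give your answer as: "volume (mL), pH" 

moles acid = 0.28 × 50/1000 = 0.014 mol; V_base = moles/0.15 × 1000 = 93.3 mL. At equivalence only the conjugate base is present: [A⁻] = 0.014/0.143 = 9.7674e-02 M. Kb = Kw/Ka = 1.39e-10; [OH⁻] = √(Kb × [A⁻]) = 3.6781e-06; pOH = 5.43; pH = 14 - pOH = 8.57.

V = 93.3 mL, pH = 8.57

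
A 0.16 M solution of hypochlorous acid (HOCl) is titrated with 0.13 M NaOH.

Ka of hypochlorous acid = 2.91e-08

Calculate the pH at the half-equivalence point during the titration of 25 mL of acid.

At half-equivalence [HA] = [A⁻], so Henderson-Hasselbalch gives pH = pKa = -log(2.91e-08) = 7.54.

pH = pKa = 7.54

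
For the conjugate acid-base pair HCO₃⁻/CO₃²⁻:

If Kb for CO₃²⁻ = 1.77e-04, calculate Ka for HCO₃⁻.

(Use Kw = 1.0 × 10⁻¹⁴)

For a conjugate pair Ka × Kb = Kw, so Ka = Kw/Kb = 1.0 × 10⁻¹⁴ / 1.77e-04 = 5.65e-11.

K_a = 5.65e-11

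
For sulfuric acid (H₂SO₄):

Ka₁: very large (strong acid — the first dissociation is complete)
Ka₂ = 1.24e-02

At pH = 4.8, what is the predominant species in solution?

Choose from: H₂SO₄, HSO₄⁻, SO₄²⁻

The first dissociation is complete, so H₂SO₄ itself is never the predominant species in water; pKa₂ = -log(1.24e-02) = 1.91. For a polyprotic acid the predominant species crosses at each pKa: below pKa_n the protonated form dominates, above it the deprotonated form does. At pH = 4.8, the predominant species is SO₄²⁻.

SO₄²⁻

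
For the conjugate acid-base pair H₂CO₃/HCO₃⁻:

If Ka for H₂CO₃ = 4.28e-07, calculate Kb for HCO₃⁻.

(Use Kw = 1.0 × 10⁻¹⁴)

For a conjugate pair Ka × Kb = Kw, so Kb = Kw/Ka = 1.0 × 10⁻¹⁴ / 4.28e-07 = 2.34e-08.

K_b = 2.34e-08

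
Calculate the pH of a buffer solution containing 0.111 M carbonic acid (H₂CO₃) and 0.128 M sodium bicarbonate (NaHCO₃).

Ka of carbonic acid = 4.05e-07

pKa = -log(4.05e-07) = 6.39. pH = pKa + log([A⁻]/[HA]) = 6.39 + log(0.128/0.111)

pH = 6.45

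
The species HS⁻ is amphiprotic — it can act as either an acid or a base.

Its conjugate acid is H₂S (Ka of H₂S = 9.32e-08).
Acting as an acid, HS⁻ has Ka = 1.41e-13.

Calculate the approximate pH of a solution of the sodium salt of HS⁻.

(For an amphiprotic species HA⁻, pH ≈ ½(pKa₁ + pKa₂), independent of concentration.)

pKa₁ = -log(9.32e-08) = 7.03; pKa₂ = -log(1.41e-13) = 12.85. For an amphiprotic species, pH ≈ ½(pKa₁ + pKa₂) = ½(7.03 + 12.85) = 9.94.

pH = 9.94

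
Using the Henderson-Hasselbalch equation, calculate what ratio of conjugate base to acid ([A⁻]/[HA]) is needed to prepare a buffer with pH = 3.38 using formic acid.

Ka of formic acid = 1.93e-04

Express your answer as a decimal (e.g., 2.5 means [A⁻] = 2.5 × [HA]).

pKa = -log(1.93e-04) = 3.7144. pH = pKa + log([A⁻]/[HA]), so log([A⁻]/[HA]) = pH − pKa = 3.38 − 3.7144 = -0.3344. [A⁻]/[HA] = 10^(-0.3344) = 0.463

[A⁻]/[HA] = 0.463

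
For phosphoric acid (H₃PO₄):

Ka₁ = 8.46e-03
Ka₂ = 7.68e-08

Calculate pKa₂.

pKa₂ = -log(Ka₂) = -log(7.68e-08) = 7.11.

pK_{a2} = 7.11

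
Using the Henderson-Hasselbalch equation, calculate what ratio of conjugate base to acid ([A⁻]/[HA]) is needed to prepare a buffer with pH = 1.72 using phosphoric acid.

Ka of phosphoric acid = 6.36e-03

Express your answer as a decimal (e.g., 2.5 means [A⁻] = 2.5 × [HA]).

pKa = -log(6.36e-03) = 2.1965. pH = pKa + log([A⁻]/[HA]), so log([A⁻]/[HA]) = pH − pKa = 1.72 − 2.1965 = -0.4765. [A⁻]/[HA] = 10^(-0.4765) = 0.334

[A⁻]/[HA] = 0.334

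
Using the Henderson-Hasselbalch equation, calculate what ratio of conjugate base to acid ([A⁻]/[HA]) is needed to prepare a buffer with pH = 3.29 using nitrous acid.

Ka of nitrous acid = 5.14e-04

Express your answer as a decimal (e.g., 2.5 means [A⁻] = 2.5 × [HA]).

pKa = -log(5.14e-04) = 3.2890. pH = pKa + log([A⁻]/[HA]), so log([A⁻]/[HA]) = pH − pKa = 3.29 − 3.2890 = 0.0010. [A⁻]/[HA] = 10^(0.0010) = 1.00

[A⁻]/[HA] = 1.00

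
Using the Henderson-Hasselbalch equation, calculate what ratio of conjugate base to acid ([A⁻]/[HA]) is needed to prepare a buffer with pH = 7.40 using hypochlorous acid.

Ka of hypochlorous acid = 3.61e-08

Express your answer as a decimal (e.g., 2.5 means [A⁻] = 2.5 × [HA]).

pKa = -log(3.61e-08) = 7.4425. pH = pKa + log([A⁻]/[HA]), so log([A⁻]/[HA]) = pH − pKa = 7.40 − 7.4425 = -0.0425. [A⁻]/[HA] = 10^(-0.0425) = 0.907

[A⁻]/[HA] = 0.907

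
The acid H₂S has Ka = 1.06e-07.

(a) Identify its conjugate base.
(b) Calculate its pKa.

(a) The conjugate base is formed by removing one H⁺ from H₂S, giving HS⁻. (b) pKa = -log(Ka) = -log(1.06e-07) = 6.97.

Conjugate base: HS⁻; pK_a = 6.97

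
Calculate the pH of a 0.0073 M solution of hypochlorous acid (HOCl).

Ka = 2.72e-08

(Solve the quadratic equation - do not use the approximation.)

x² + Ka×x - Ka×C = 0. Using quadratic formula: [H⁺] = 1.4078e-05

pH = 4.85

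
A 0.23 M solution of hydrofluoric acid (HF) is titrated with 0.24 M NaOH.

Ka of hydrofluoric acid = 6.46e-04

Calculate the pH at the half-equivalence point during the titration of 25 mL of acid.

At half-equivalence [HA] = [A⁻], so Henderson-Hasselbalch gives pH = pKa = -log(6.46e-04) = 3.19.

pH = pKa = 3.19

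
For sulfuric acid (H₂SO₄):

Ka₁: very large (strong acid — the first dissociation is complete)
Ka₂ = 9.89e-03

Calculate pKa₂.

pKa₂ = -log(Ka₂) = -log(9.89e-03) = 2.00.

pK_{a2} = 2.00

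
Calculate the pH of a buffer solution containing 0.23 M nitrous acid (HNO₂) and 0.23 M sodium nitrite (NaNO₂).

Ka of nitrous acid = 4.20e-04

pKa = -log(4.20e-04) = 3.38. pH = pKa + log([A⁻]/[HA]) = 3.38 + log(0.23/0.23)

pH = 3.38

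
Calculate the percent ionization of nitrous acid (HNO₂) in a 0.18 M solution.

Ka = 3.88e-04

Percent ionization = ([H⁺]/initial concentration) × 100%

Using Ka equilibrium: x² + Ka×x - Ka×C = 0. Solving: [H⁺] = 8.1653e-03. Percent = (8.1653e-03/0.18) × 100

Percent ionization = 4.54%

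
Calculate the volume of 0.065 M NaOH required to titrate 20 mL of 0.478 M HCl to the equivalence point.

At equivalence: moles acid = moles base. moles HCl = 0.478 × 20/1000 = 0.00956 mol. V_base = moles / 0.065 × 1000 = 147.1 mL.

V_{base} = 147.1 mL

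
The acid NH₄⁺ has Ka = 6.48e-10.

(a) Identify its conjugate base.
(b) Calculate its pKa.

(a) The conjugate base is formed by removing one H⁺ from NH₄⁺, giving NH₃. (b) pKa = -log(Ka) = -log(6.48e-10) = 9.19.

Conjugate base: NH₃; pK_a = 9.19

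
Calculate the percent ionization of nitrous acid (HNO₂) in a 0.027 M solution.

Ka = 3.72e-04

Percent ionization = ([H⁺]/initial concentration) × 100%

Using Ka equilibrium: x² + Ka×x - Ka×C = 0. Solving: [H⁺] = 2.9887e-03. Percent = (2.9887e-03/0.027) × 100

Percent ionization = 11.1%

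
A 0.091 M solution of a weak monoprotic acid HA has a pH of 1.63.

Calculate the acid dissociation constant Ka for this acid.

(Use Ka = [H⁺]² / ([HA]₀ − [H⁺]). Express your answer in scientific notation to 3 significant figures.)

[H⁺] = 10^(−pH) = 10^(−1.63) = 2.344e-02 M. For HA ⇌ H⁺ + A⁻, Ka = [H⁺][A⁻]/[HA] = [H⁺]² / ([HA]₀ − [H⁺]) = (2.344e-02)² / (0.091 − 2.344e-02) = 8.13e-03.

K_a = 8.13e-03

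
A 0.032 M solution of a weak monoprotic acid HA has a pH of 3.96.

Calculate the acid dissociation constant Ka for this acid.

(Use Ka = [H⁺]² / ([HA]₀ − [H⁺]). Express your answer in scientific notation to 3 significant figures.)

[H⁺] = 10^(−pH) = 10^(−3.96) = 1.096e-04 M. For HA ⇌ H⁺ + A⁻, Ka = [H⁺][A⁻]/[HA] = [H⁺]² / ([HA]₀ − [H⁺]) = (1.096e-04)² / (0.032 − 1.096e-04) = 3.77e-07.

K_a = 3.77e-07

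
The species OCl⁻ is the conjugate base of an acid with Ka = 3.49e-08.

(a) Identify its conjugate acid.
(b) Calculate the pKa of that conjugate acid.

(a) The conjugate acid is formed by adding one H⁺ to OCl⁻, giving HOCl. (b) pKa = -log(Ka) = -log(3.49e-08) = 7.46.

Conjugate acid: HOCl; pK_a = 7.46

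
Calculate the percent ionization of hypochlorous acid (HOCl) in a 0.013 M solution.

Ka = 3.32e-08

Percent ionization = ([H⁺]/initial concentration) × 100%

Using Ka equilibrium: x² + Ka×x - Ka×C = 0. Solving: [H⁺] = 2.0758e-05. Percent = (2.0758e-05/0.013) × 100

Percent ionization = 0.16%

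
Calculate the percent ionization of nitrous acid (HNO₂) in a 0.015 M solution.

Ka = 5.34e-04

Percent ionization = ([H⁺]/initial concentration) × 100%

Using Ka equilibrium: x² + Ka×x - Ka×C = 0. Solving: [H⁺] = 2.5758e-03. Percent = (2.5758e-03/0.015) × 100

Percent ionization = 17.2%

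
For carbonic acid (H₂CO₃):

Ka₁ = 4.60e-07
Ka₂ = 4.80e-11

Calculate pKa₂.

pKa₂ = -log(Ka₂) = -log(4.80e-11) = 10.32.

pK_{a2} = 10.32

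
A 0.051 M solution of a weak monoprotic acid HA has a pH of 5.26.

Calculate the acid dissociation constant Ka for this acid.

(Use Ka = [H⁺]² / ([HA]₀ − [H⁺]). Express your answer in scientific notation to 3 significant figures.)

[H⁺] = 10^(−pH) = 10^(−5.26) = 5.495e-06 M. For HA ⇌ H⁺ + A⁻, Ka = [H⁺][A⁻]/[HA] = [H⁺]² / ([HA]₀ − [H⁺]) = (5.495e-06)² / (0.051 − 5.495e-06) = 5.92e-10.

K_a = 5.92e-10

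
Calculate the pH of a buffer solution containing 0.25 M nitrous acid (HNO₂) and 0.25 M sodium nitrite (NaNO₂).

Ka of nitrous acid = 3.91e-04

pKa = -log(3.91e-04) = 3.41. pH = pKa + log([A⁻]/[HA]) = 3.41 + log(0.25/0.25)

pH = 3.41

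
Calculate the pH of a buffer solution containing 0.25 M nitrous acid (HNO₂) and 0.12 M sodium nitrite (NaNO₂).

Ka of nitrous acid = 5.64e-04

pKa = -log(5.64e-04) = 3.25. pH = pKa + log([A⁻]/[HA]) = 3.25 + log(0.12/0.25)

pH = 2.93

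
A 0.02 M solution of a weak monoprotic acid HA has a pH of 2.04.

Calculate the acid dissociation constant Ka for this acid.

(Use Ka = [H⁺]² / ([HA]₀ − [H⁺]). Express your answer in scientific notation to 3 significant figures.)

[H⁺] = 10^(−pH) = 10^(−2.04) = 9.120e-03 M. For HA ⇌ H⁺ + A⁻, Ka = [H⁺][A⁻]/[HA] = [H⁺]² / ([HA]₀ − [H⁺]) = (9.120e-03)² / (0.02 − 9.120e-03) = 7.64e-03.

K_a = 7.64e-03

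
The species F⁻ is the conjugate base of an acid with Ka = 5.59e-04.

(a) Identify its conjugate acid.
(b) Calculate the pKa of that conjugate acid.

(a) The conjugate acid is formed by adding one H⁺ to F⁻, giving HF. (b) pKa = -log(Ka) = -log(5.59e-04) = 3.25.

Conjugate acid: HF; pK_a = 3.25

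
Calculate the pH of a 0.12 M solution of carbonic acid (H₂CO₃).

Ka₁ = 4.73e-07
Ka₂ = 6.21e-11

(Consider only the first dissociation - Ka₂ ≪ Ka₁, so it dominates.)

First dissociation dominates. From Ka₁ = [H⁺][HA⁻]/[H₂A], x² + Ka₁·x − Ka₁·C = 0 with C = 0.12 M and Ka₁ = 4.73e-07. Solving: [H⁺] = (−Ka₁ + √(Ka₁² + 4·Ka₁·C)) / 2 = 2.3801e-04 M. pH = -log(2.3801e-04) = 3.62.

pH = 3.62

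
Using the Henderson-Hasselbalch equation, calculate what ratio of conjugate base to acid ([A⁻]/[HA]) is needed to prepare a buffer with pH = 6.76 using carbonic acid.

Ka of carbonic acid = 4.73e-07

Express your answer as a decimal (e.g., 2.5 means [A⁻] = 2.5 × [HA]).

pKa = -log(4.73e-07) = 6.3251. pH = pKa + log([A⁻]/[HA]), so log([A⁻]/[HA]) = pH − pKa = 6.76 − 6.3251 = 0.4349. [A⁻]/[HA] = 10^(0.4349) = 2.72

[A⁻]/[HA] = 2.72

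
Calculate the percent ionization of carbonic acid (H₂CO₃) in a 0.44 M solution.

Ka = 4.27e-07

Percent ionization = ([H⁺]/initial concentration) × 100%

Using Ka equilibrium: x² + Ka×x - Ka×C = 0. Solving: [H⁺] = 4.3324e-04. Percent = (4.3324e-04/0.44) × 100

Percent ionization = 0.0985%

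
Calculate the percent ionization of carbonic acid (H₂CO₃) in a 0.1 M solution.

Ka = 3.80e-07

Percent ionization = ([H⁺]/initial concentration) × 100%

Using Ka equilibrium: x² + Ka×x - Ka×C = 0. Solving: [H⁺] = 1.9475e-04. Percent = (1.9475e-04/0.1) × 100

Percent ionization = 0.195%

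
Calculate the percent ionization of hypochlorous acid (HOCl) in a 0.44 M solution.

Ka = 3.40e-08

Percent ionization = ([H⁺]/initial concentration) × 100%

Using Ka equilibrium: x² + Ka×x - Ka×C = 0. Solving: [H⁺] = 1.2229e-04. Percent = (1.2229e-04/0.44) × 100

Percent ionization = 0.0278%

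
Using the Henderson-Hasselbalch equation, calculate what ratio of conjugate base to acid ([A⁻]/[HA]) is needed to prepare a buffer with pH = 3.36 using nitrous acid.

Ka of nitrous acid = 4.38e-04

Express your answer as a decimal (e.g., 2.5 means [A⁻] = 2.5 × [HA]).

pKa = -log(4.38e-04) = 3.3585. pH = pKa + log([A⁻]/[HA]), so log([A⁻]/[HA]) = pH − pKa = 3.36 − 3.3585 = 0.0015. [A⁻]/[HA] = 10^(0.0015) = 1.00

[A⁻]/[HA] = 1.00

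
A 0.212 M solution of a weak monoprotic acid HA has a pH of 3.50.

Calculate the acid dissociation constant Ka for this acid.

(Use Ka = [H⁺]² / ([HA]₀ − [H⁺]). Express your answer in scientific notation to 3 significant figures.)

[H⁺] = 10^(−pH) = 10^(−3.50) = 3.162e-04 M. For HA ⇌ H⁺ + A⁻, Ka = [H⁺][A⁻]/[HA] = [H⁺]² / ([HA]₀ − [H⁺]) = (3.162e-04)² / (0.212 − 3.162e-04) = 4.72e-07.

K_a = 4.72e-07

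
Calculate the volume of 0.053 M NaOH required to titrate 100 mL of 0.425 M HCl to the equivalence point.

At equivalence: moles acid = moles base. moles HCl = 0.425 × 100/1000 = 0.0425 mol. V_base = moles / 0.053 × 1000 = 801.9 mL.

V_{base} = 801.9 mL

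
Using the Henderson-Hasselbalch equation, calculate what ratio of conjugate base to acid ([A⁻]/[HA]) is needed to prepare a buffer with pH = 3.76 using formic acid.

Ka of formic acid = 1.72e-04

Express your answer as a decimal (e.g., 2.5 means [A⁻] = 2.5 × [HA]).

pKa = -log(1.72e-04) = 3.7645. pH = pKa + log([A⁻]/[HA]), so log([A⁻]/[HA]) = pH − pKa = 3.76 − 3.7645 = -0.0045. [A⁻]/[HA] = 10^(-0.0045) = 0.990

[A⁻]/[HA] = 0.990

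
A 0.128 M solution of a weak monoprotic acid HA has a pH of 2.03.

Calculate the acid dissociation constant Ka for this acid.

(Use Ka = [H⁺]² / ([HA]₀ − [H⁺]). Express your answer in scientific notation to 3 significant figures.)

[H⁺] = 10^(−pH) = 10^(−2.03) = 9.333e-03 M. For HA ⇌ H⁺ + A⁻, Ka = [H⁺][A⁻]/[HA] = [H⁺]² / ([HA]₀ − [H⁺]) = (9.333e-03)² / (0.128 − 9.333e-03) = 7.34e-04.

K_a = 7.34e-04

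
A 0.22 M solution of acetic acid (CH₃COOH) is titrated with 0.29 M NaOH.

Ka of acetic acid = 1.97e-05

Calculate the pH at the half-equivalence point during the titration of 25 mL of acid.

At half-equivalence [HA] = [A⁻], so Henderson-Hasselbalch gives pH = pKa = -log(1.97e-05) = 4.71.

pH = pKa = 4.71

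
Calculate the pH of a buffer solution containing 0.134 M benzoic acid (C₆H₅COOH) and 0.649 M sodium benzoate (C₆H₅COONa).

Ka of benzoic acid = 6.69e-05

pKa = -log(6.69e-05) = 4.17. pH = pKa + log([A⁻]/[HA]) = 4.17 + log(0.649/0.134)

pH = 4.86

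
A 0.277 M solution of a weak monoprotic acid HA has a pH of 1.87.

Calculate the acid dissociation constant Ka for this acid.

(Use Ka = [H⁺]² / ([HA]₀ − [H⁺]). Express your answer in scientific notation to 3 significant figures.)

[H⁺] = 10^(−pH) = 10^(−1.87) = 1.349e-02 M. For HA ⇌ H⁺ + A⁻, Ka = [H⁺][A⁻]/[HA] = [H⁺]² / ([HA]₀ − [H⁺]) = (1.349e-02)² / (0.277 − 1.349e-02) = 6.91e-04.

K_a = 6.91e-04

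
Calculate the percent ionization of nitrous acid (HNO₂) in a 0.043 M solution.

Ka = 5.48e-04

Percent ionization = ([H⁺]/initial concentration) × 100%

Using Ka equilibrium: x² + Ka×x - Ka×C = 0. Solving: [H⁺] = 4.5880e-03. Percent = (4.5880e-03/0.043) × 100

Percent ionization = 10.7%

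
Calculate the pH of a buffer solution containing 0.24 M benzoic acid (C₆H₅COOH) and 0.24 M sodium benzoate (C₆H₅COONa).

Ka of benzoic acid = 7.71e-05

pKa = -log(7.71e-05) = 4.11. pH = pKa + log([A⁻]/[HA]) = 4.11 + log(0.24/0.24)

pH = 4.11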